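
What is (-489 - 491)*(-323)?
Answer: 316540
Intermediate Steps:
(-489 - 491)*(-323) = -980*(-323) = 316540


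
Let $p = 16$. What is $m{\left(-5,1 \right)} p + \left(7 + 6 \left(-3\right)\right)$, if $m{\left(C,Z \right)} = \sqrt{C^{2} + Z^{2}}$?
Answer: $-11 + 16 \sqrt{26} \approx 70.584$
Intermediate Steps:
$m{\left(-5,1 \right)} p + \left(7 + 6 \left(-3\right)\right) = \sqrt{\left(-5\right)^{2} + 1^{2}} \cdot 16 + \left(7 + 6 \left(-3\right)\right) = \sqrt{25 + 1} \cdot 16 + \left(7 - 18\right) = \sqrt{26} \cdot 16 - 11 = 16 \sqrt{26} - 11 = -11 + 16 \sqrt{26}$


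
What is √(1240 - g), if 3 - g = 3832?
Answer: √5069 ≈ 71.197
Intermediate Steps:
g = -3829 (g = 3 - 1*3832 = 3 - 3832 = -3829)
√(1240 - g) = √(1240 - 1*(-3829)) = √(1240 + 3829) = √5069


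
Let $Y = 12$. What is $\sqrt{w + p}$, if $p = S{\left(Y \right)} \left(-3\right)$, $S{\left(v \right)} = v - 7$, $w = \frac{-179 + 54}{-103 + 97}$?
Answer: $\frac{\sqrt{210}}{6} \approx 2.4152$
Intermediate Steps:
$w = \frac{125}{6}$ ($w = - \frac{125}{-6} = \left(-125\right) \left(- \frac{1}{6}\right) = \frac{125}{6} \approx 20.833$)
$S{\left(v \right)} = -7 + v$
$p = -15$ ($p = \left(-7 + 12\right) \left(-3\right) = 5 \left(-3\right) = -15$)
$\sqrt{w + p} = \sqrt{\frac{125}{6} - 15} = \sqrt{\frac{35}{6}} = \frac{\sqrt{210}}{6}$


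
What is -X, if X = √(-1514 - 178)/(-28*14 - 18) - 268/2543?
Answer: 268/2543 + 3*I*√47/205 ≈ 0.10539 + 0.10033*I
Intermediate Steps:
X = -268/2543 - 3*I*√47/205 (X = √(-1692)/(-392 - 18) - 268*1/2543 = (6*I*√47)/(-410) - 268/2543 = (6*I*√47)*(-1/410) - 268/2543 = -3*I*√47/205 - 268/2543 = -268/2543 - 3*I*√47/205 ≈ -0.10539 - 0.10033*I)
-X = -(-268/2543 - 3*I*√47/205) = 268/2543 + 3*I*√47/205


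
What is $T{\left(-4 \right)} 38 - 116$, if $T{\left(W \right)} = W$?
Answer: $-268$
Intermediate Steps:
$T{\left(-4 \right)} 38 - 116 = \left(-4\right) 38 - 116 = -152 - 116 = -268$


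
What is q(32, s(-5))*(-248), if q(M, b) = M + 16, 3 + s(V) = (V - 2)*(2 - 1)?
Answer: -11904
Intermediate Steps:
s(V) = -5 + V (s(V) = -3 + (V - 2)*(2 - 1) = -3 + (-2 + V)*1 = -3 + (-2 + V) = -5 + V)
q(M, b) = 16 + M
q(32, s(-5))*(-248) = (16 + 32)*(-248) = 48*(-248) = -11904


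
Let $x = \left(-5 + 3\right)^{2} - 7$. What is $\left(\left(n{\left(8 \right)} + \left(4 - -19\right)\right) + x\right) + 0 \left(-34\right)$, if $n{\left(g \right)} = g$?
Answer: $28$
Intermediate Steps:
$x = -3$ ($x = \left(-2\right)^{2} - 7 = 4 - 7 = -3$)
$\left(\left(n{\left(8 \right)} + \left(4 - -19\right)\right) + x\right) + 0 \left(-34\right) = \left(\left(8 + \left(4 - -19\right)\right) - 3\right) + 0 \left(-34\right) = \left(\left(8 + \left(4 + 19\right)\right) - 3\right) + 0 = \left(\left(8 + 23\right) - 3\right) + 0 = \left(31 - 3\right) + 0 = 28 + 0 = 28$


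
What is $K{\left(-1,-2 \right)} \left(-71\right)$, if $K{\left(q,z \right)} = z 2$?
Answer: $284$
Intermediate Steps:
$K{\left(q,z \right)} = 2 z$
$K{\left(-1,-2 \right)} \left(-71\right) = 2 \left(-2\right) \left(-71\right) = \left(-4\right) \left(-71\right) = 284$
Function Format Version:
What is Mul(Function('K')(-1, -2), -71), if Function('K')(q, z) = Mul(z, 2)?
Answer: 284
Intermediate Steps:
Function('K')(q, z) = Mul(2, z)
Mul(Function('K')(-1, -2), -71) = Mul(Mul(2, -2), -71) = Mul(-4, -71) = 284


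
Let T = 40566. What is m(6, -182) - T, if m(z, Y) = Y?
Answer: -40748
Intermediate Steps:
m(6, -182) - T = -182 - 1*40566 = -182 - 40566 = -40748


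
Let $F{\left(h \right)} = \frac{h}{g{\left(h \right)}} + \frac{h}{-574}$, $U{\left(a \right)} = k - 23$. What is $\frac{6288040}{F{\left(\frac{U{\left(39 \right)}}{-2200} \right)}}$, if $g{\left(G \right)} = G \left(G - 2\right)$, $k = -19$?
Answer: $- \frac{1235887852232000}{99226537} \approx -1.2455 \cdot 10^{7}$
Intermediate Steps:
$U{\left(a \right)} = -42$ ($U{\left(a \right)} = -19 - 23 = -42$)
$g{\left(G \right)} = G \left(-2 + G\right)$
$F{\left(h \right)} = \frac{1}{-2 + h} - \frac{h}{574}$ ($F{\left(h \right)} = \frac{h}{h \left(-2 + h\right)} + \frac{h}{-574} = h \frac{1}{h \left(-2 + h\right)} + h \left(- \frac{1}{574}\right) = \frac{1}{-2 + h} - \frac{h}{574}$)
$\frac{6288040}{F{\left(\frac{U{\left(39 \right)}}{-2200} \right)}} = \frac{6288040}{\frac{1}{574} \frac{1}{-2 - \frac{42}{-2200}} \left(574 - - \frac{42}{-2200} \left(-2 - \frac{42}{-2200}\right)\right)} = \frac{6288040}{\frac{1}{574} \frac{1}{-2 - - \frac{21}{1100}} \left(574 - \left(-42\right) \left(- \frac{1}{2200}\right) \left(-2 - - \frac{21}{1100}\right)\right)} = \frac{6288040}{\frac{1}{574} \frac{1}{-2 + \frac{21}{1100}} \left(574 - \frac{21 \left(-2 + \frac{21}{1100}\right)}{1100}\right)} = \frac{6288040}{\frac{1}{574} \frac{1}{- \frac{2179}{1100}} \left(574 - \frac{21}{1100} \left(- \frac{2179}{1100}\right)\right)} = \frac{6288040}{\frac{1}{574} \left(- \frac{1100}{2179}\right) \left(574 + \frac{45759}{1210000}\right)} = \frac{6288040}{\frac{1}{574} \left(- \frac{1100}{2179}\right) \frac{694585759}{1210000}} = \frac{6288040}{- \frac{99226537}{196545800}} = 6288040 \left(- \frac{196545800}{99226537}\right) = - \frac{1235887852232000}{99226537}$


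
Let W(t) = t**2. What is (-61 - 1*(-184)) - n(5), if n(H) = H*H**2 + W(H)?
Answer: -27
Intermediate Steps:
n(H) = H**2 + H**3 (n(H) = H*H**2 + H**2 = H**3 + H**2 = H**2 + H**3)
(-61 - 1*(-184)) - n(5) = (-61 - 1*(-184)) - 5**2*(1 + 5) = (-61 + 184) - 25*6 = 123 - 1*150 = 123 - 150 = -27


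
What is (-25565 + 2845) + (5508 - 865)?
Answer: -18077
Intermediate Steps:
(-25565 + 2845) + (5508 - 865) = -22720 + 4643 = -18077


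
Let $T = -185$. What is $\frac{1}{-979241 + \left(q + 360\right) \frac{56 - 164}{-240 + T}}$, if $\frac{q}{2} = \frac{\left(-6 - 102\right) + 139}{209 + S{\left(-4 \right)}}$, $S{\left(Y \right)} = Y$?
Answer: $- \frac{87125}{85308395029} \approx -1.0213 \cdot 10^{-6}$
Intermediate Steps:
$q = \frac{62}{205}$ ($q = 2 \frac{\left(-6 - 102\right) + 139}{209 - 4} = 2 \frac{-108 + 139}{205} = 2 \cdot 31 \cdot \frac{1}{205} = 2 \cdot \frac{31}{205} = \frac{62}{205} \approx 0.30244$)
$\frac{1}{-979241 + \left(q + 360\right) \frac{56 - 164}{-240 + T}} = \frac{1}{-979241 + \left(\frac{62}{205} + 360\right) \frac{56 - 164}{-240 - 185}} = \frac{1}{-979241 + \frac{73862 \left(- \frac{108}{-425}\right)}{205}} = \frac{1}{-979241 + \frac{73862 \left(\left(-108\right) \left(- \frac{1}{425}\right)\right)}{205}} = \frac{1}{-979241 + \frac{73862}{205} \cdot \frac{108}{425}} = \frac{1}{-979241 + \frac{7977096}{87125}} = \frac{1}{- \frac{85308395029}{87125}} = - \frac{87125}{85308395029}$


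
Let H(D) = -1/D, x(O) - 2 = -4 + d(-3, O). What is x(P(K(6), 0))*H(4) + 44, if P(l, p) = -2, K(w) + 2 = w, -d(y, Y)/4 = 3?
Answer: 95/2 ≈ 47.500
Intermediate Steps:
d(y, Y) = -12 (d(y, Y) = -4*3 = -12)
K(w) = -2 + w
x(O) = -14 (x(O) = 2 + (-4 - 12) = 2 - 16 = -14)
x(P(K(6), 0))*H(4) + 44 = -(-14)/4 + 44 = -14*(-¼) + 44 = 7/2 + 44 = 95/2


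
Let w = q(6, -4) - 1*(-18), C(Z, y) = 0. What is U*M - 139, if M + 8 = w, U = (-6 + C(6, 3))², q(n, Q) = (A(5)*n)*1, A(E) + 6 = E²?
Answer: 4325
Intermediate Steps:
A(E) = -6 + E²
q(n, Q) = 19*n (q(n, Q) = ((-6 + 5²)*n)*1 = ((-6 + 25)*n)*1 = (19*n)*1 = 19*n)
U = 36 (U = (-6 + 0)² = (-6)² = 36)
w = 132 (w = 19*6 - 1*(-18) = 114 + 18 = 132)
M = 124 (M = -8 + 132 = 124)
U*M - 139 = 36*124 - 139 = 4464 - 139 = 4325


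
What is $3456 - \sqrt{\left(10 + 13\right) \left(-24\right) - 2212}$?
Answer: $3456 - 2 i \sqrt{691} \approx 3456.0 - 52.574 i$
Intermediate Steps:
$3456 - \sqrt{\left(10 + 13\right) \left(-24\right) - 2212} = 3456 - \sqrt{23 \left(-24\right) - 2212} = 3456 - \sqrt{-552 - 2212} = 3456 - \sqrt{-2764} = 3456 - 2 i \sqrt{691}$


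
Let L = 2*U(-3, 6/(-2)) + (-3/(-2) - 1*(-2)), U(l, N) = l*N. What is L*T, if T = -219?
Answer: -9417/2 ≈ -4708.5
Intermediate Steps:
U(l, N) = N*l
L = 43/2 (L = 2*((6/(-2))*(-3)) + (-3/(-2) - 1*(-2)) = 2*((6*(-½))*(-3)) + (-3*(-½) + 2) = 2*(-3*(-3)) + (3/2 + 2) = 2*9 + 7/2 = 18 + 7/2 = 43/2 ≈ 21.500)
L*T = (43/2)*(-219) = -9417/2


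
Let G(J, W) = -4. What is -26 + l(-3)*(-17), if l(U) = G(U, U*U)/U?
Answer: -146/3 ≈ -48.667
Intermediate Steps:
l(U) = -4/U
-26 + l(-3)*(-17) = -26 - 4/(-3)*(-17) = -26 - 4*(-⅓)*(-17) = -26 + (4/3)*(-17) = -26 - 68/3 = -146/3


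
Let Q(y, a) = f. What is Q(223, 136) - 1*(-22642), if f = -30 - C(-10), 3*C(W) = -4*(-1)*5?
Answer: 67816/3 ≈ 22605.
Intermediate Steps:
C(W) = 20/3 (C(W) = (-4*(-1)*5)/3 = (4*5)/3 = (1/3)*20 = 20/3)
f = -110/3 (f = -30 - 1*20/3 = -30 - 20/3 = -110/3 ≈ -36.667)
Q(y, a) = -110/3
Q(223, 136) - 1*(-22642) = -110/3 - 1*(-22642) = -110/3 + 22642 = 67816/3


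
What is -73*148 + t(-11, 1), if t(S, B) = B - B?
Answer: -10804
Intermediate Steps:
t(S, B) = 0
-73*148 + t(-11, 1) = -73*148 + 0 = -10804 + 0 = -10804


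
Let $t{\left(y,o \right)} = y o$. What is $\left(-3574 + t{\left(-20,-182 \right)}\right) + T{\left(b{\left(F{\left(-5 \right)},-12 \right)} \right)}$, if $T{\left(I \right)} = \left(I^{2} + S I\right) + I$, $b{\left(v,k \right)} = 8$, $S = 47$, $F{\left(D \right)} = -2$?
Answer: $514$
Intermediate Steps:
$t{\left(y,o \right)} = o y$
$T{\left(I \right)} = I^{2} + 48 I$ ($T{\left(I \right)} = \left(I^{2} + 47 I\right) + I = I^{2} + 48 I$)
$\left(-3574 + t{\left(-20,-182 \right)}\right) + T{\left(b{\left(F{\left(-5 \right)},-12 \right)} \right)} = \left(-3574 - -3640\right) + 8 \left(48 + 8\right) = \left(-3574 + 3640\right) + 8 \cdot 56 = 66 + 448 = 514$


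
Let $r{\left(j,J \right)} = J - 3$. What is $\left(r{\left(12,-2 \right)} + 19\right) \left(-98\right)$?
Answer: $-1372$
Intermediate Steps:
$r{\left(j,J \right)} = -3 + J$
$\left(r{\left(12,-2 \right)} + 19\right) \left(-98\right) = \left(\left(-3 - 2\right) + 19\right) \left(-98\right) = \left(-5 + 19\right) \left(-98\right) = 14 \left(-98\right) = -1372$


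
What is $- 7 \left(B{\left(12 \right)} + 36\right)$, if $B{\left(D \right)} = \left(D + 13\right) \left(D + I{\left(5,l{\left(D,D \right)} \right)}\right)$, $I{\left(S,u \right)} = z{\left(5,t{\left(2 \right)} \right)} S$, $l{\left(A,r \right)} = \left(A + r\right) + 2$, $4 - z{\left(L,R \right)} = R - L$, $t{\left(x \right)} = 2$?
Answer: $-8477$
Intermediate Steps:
$z{\left(L,R \right)} = 4 + L - R$ ($z{\left(L,R \right)} = 4 - \left(R - L\right) = 4 + \left(L - R\right) = 4 + L - R$)
$l{\left(A,r \right)} = 2 + A + r$
$I{\left(S,u \right)} = 7 S$ ($I{\left(S,u \right)} = \left(4 + 5 - 2\right) S = 7 S$)
$B{\left(D \right)} = \left(13 + D\right) \left(35 + D\right)$ ($B{\left(D \right)} = \left(D + 13\right) \left(D + 7 \cdot 5\right) = \left(13 + D\right) \left(D + 35\right) = \left(13 + D\right) \left(35 + D\right)$)
$- 7 \left(B{\left(12 \right)} + 36\right) = - 7 \left(\left(455 + 12^{2} + 48 \cdot 12\right) + 36\right) = - 7 \left(\left(455 + 144 + 576\right) + 36\right) = - 7 \left(1175 + 36\right) = \left(-7\right) 1211 = -8477$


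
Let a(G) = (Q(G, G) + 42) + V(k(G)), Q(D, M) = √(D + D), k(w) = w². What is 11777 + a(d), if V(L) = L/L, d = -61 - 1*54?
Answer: 11820 + I*√230 ≈ 11820.0 + 15.166*I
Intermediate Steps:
Q(D, M) = √2*√D (Q(D, M) = √(2*D) = √2*√D)
d = -115 (d = -61 - 54 = -115)
V(L) = 1
a(G) = 43 + √2*√G (a(G) = (√2*√G + 42) + 1 = (42 + √2*√G) + 1 = 43 + √2*√G)
11777 + a(d) = 11777 + (43 + √2*√(-115)) = 11777 + (43 + √2*(I*√115)) = 11777 + (43 + I*√230) = 11820 + I*√230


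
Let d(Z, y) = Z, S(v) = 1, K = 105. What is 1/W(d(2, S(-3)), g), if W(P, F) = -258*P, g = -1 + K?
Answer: -1/516 ≈ -0.0019380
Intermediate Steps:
g = 104 (g = -1 + 105 = 104)
1/W(d(2, S(-3)), g) = 1/(-258*2) = 1/(-516) = -1/516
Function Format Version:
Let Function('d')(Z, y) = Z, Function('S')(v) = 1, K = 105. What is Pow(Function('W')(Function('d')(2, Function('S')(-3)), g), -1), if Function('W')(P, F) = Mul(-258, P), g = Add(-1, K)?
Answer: Rational(-1, 516) ≈ -0.0019380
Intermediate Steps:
g = 104 (g = Add(-1, 105) = 104)
Pow(Function('W')(Function('d')(2, Function('S')(-3)), g), -1) = Pow(Mul(-258, 2), -1) = Pow(-516, -1) = Rational(-1, 516)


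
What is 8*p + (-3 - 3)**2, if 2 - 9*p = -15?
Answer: 460/9 ≈ 51.111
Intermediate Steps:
p = 17/9 (p = 2/9 - 1/9*(-15) = 2/9 + 5/3 = 17/9 ≈ 1.8889)
8*p + (-3 - 3)**2 = 8*(17/9) + (-3 - 3)**2 = 136/9 + (-6)**2 = 136/9 + 36 = 460/9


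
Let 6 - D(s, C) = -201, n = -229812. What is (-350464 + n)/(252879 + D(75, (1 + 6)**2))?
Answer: -290138/126543 ≈ -2.2928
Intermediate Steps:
D(s, C) = 207 (D(s, C) = 6 - 1*(-201) = 6 + 201 = 207)
(-350464 + n)/(252879 + D(75, (1 + 6)**2)) = (-350464 - 229812)/(252879 + 207) = -580276/253086 = -580276*1/253086 = -290138/126543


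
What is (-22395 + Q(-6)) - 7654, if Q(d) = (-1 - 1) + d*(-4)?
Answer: -30027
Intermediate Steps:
Q(d) = -2 - 4*d
(-22395 + Q(-6)) - 7654 = (-22395 + (-2 - 4*(-6))) - 7654 = (-22395 + (-2 + 24)) - 7654 = (-22395 + 22) - 7654 = -22373 - 7654 = -30027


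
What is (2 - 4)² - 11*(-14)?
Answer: 158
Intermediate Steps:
(2 - 4)² - 11*(-14) = (-2)² + 154 = 4 + 154 = 158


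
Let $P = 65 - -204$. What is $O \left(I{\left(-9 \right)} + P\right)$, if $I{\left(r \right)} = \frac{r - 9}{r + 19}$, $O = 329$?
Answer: $\frac{439544}{5} \approx 87909.0$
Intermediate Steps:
$P = 269$ ($P = 65 + 204 = 269$)
$I{\left(r \right)} = \frac{-9 + r}{19 + r}$
$O \left(I{\left(-9 \right)} + P\right) = 329 \left(\frac{-9 - 9}{19 - 9} + 269\right) = 329 \left(\frac{1}{10} \left(-18\right) + 269\right) = 329 \left(- \frac{9}{5} + 269\right) = 329 \cdot \frac{1336}{5} = \frac{439544}{5}$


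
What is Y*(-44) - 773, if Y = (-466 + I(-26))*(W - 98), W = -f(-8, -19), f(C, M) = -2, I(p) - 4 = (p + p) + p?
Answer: -2281733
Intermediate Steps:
I(p) = 4 + 3*p (I(p) = 4 + ((p + p) + p) = 4 + (2*p + p) = 4 + 3*p)
W = 2 (W = -1*(-2) = 2)
Y = 51840 (Y = (-466 + (4 + 3*(-26)))*(2 - 98) = (-466 + (4 - 78))*(-96) = (-466 - 74)*(-96) = -540*(-96) = 51840)
Y*(-44) - 773 = 51840*(-44) - 773 = -2280960 - 773 = -2281733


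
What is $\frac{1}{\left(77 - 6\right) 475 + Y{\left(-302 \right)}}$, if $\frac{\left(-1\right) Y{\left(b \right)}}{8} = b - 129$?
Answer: $\frac{1}{37173} \approx 2.6901 \cdot 10^{-5}$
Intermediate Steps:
$Y{\left(b \right)} = 1032 - 8 b$ ($Y{\left(b \right)} = - 8 \left(b - 129\right) = - 8 \left(-129 + b\right) = 1032 - 8 b$)
$\frac{1}{\left(77 - 6\right) 475 + Y{\left(-302 \right)}} = \frac{1}{\left(77 - 6\right) 475 + \left(1032 - -2416\right)} = \frac{1}{71 \cdot 475 + \left(1032 + 2416\right)} = \frac{1}{33725 + 3448} = \frac{1}{37173}$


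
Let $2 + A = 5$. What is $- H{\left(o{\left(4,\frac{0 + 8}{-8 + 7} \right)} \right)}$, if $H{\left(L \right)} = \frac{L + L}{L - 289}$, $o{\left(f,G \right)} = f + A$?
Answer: $\frac{7}{141} \approx 0.049645$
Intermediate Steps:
$A = 3$ ($A = -2 + 5 = 3$)
$o{\left(f,G \right)} = 3 + f$ ($o{\left(f,G \right)} = f + 3 = 3 + f$)
$H{\left(L \right)} = \frac{2 L}{-289 + L}$
$- H{\left(o{\left(4,\frac{0 + 8}{-8 + 7} \right)} \right)} = - \frac{2 \left(3 + 4\right)}{-289 + \left(3 + 4\right)} = - \frac{2 \cdot 7}{-289 + 7} = - \frac{2 \cdot 7}{-282} = - \frac{2 \cdot 7 \left(-1\right)}{282} = \left(-1\right) \left(- \frac{7}{141}\right) = \frac{7}{141}$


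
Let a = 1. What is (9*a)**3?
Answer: 729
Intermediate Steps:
(9*a)**3 = (9*1)**3 = 9**3 = 729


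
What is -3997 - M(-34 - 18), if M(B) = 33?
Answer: -4030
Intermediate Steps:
-3997 - M(-34 - 18) = -3997 - 1*33 = -3997 - 33 = -4030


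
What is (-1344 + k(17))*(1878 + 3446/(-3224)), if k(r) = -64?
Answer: -1065015776/403 ≈ -2.6427e+6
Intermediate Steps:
(-1344 + k(17))*(1878 + 3446/(-3224)) = (-1344 - 64)*(1878 + 3446/(-3224)) = -1408*(1878 + 3446*(-1/3224)) = -1408*(1878 - 1723/1612) = -1408*3025613/1612 = -1065015776/403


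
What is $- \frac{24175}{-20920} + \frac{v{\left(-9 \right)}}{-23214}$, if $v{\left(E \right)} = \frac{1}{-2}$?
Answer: $\frac{56120891}{48563688} \approx 1.1556$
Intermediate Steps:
$v{\left(E \right)} = - \frac{1}{2}$
$- \frac{24175}{-20920} + \frac{v{\left(-9 \right)}}{-23214} = - \frac{24175}{-20920} - \frac{1}{2 \left(-23214\right)} = \left(-24175\right) \left(- \frac{1}{20920}\right) - - \frac{1}{46428} = \frac{4835}{4184} + \frac{1}{46428} = \frac{56120891}{48563688}$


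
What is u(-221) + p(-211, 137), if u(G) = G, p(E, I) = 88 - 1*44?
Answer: -177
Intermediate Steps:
p(E, I) = 44 (p(E, I) = 88 - 44 = 44)
u(-221) + p(-211, 137) = -221 + 44 = -177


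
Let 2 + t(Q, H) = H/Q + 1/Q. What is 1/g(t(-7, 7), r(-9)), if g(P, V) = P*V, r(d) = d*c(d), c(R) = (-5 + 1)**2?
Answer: 7/3168 ≈ 0.0022096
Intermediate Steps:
c(R) = 16 (c(R) = (-4)**2 = 16)
t(Q, H) = -2 + 1/Q + H/Q (t(Q, H) = -2 + (H/Q + 1/Q) = -2 + (1/Q + H/Q) = -2 + 1/Q + H/Q)
r(d) = 16*d (r(d) = d*16 = 16*d)
1/g(t(-7, 7), r(-9)) = 1/(((1 + 7 - 2*(-7))/(-7))*(16*(-9))) = 1/(-(1 + 7 + 14)/7*(-144)) = 1/(-1/7*22*(-144)) = 1/(-22/7*(-144)) = 1/(3168/7) = 7/3168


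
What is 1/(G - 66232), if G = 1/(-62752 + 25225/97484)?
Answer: -6117290743/405160400587860 ≈ -1.5098e-5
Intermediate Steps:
G = -97484/6117290743 (G = 1/(-62752 + 25225*(1/97484)) = 1/(-62752 + 25225/97484) = 1/(-6117290743/97484) = -97484/6117290743 ≈ -1.5936e-5)
1/(G - 66232) = 1/(-97484/6117290743 - 66232) = 1/(-405160400587860/6117290743) = -6117290743/405160400587860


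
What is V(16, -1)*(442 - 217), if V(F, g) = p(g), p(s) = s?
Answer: -225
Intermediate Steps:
V(F, g) = g
V(16, -1)*(442 - 217) = -(442 - 217) = -1*225 = -225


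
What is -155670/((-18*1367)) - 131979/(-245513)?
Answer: 6911080664/1006848813 ≈ 6.8641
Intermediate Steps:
-155670/((-18*1367)) - 131979/(-245513) = -155670/(-24606) - 131979*(-1/245513) = -155670*(-1/24606) + 131979/245513 = 25945/4101 + 131979/245513 = 6911080664/1006848813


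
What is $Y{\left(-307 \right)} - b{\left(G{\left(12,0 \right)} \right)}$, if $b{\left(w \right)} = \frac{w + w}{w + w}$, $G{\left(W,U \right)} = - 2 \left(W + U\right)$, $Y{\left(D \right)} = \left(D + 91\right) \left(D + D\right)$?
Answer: $132623$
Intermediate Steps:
$Y{\left(D \right)} = 2 D \left(91 + D\right)$ ($Y{\left(D \right)} = \left(91 + D\right) 2 D = 2 D \left(91 + D\right)$)
$G{\left(W,U \right)} = - 2 U - 2 W$ ($G{\left(W,U \right)} = - 2 \left(U + W\right) = - 2 U - 2 W$)
$b{\left(w \right)} = 1$ ($b{\left(w \right)} = \frac{2 w}{2 w} = 2 w \frac{1}{2 w} = 1$)
$Y{\left(-307 \right)} - b{\left(G{\left(12,0 \right)} \right)} = 2 \left(-307\right) \left(91 - 307\right) - 1 = 2 \left(-307\right) \left(-216\right) - 1 = 132624 - 1 = 132623$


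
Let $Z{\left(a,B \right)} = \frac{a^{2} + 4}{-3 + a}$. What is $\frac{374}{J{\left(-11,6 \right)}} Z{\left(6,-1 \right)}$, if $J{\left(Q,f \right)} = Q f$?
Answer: $- \frac{680}{9} \approx -75.556$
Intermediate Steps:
$Z{\left(a,B \right)} = \frac{4 + a^{2}}{-3 + a}$
$\frac{374}{J{\left(-11,6 \right)}} Z{\left(6,-1 \right)} = \frac{374}{\left(-11\right) 6} \frac{4 + 6^{2}}{-3 + 6} = \frac{374}{-66} \frac{4 + 36}{3} = 374 \left(- \frac{1}{66}\right) \frac{1}{3} \cdot 40 = \left(- \frac{17}{3}\right) \frac{40}{3} = - \frac{680}{9}$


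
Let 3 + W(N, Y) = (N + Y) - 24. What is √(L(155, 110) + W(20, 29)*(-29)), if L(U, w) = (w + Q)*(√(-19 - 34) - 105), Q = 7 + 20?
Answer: √(-15023 + 137*I*√53) ≈ 4.0664 + 122.64*I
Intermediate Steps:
Q = 27
W(N, Y) = -27 + N + Y (W(N, Y) = -3 + ((N + Y) - 24) = -3 + (-24 + N + Y) = -27 + N + Y)
L(U, w) = (-105 + I*√53)*(27 + w) (L(U, w) = (w + 27)*(√(-19 - 34) - 105) = (27 + w)*(√(-53) - 105) = (27 + w)*(I*√53 - 105) = (27 + w)*(-105 + I*√53) = (-105 + I*√53)*(27 + w))
√(L(155, 110) + W(20, 29)*(-29)) = √((-2835 - 105*110 + 27*I*√53 + I*110*√53) + (-27 + 20 + 29)*(-29)) = √((-2835 - 11550 + 27*I*√53 + 110*I*√53) + 22*(-29)) = √((-14385 + 137*I*√53) - 638) = √(-15023 + 137*I*√53)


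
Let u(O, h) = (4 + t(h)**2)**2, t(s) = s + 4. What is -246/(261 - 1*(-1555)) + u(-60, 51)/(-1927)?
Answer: -8330992649/1749716 ≈ -4761.3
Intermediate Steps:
t(s) = 4 + s
u(O, h) = (4 + (4 + h)**2)**2
-246/(261 - 1*(-1555)) + u(-60, 51)/(-1927) = -246/(261 - 1*(-1555)) + (4 + (4 + 51)**2)**2/(-1927) = -246/(261 + 1555) + (4 + 55**2)**2*(-1/1927) = -246/1816 + (4 + 3025)**2*(-1/1927) = -246*1/1816 + 3029**2*(-1/1927) = -123/908 + 9174841*(-1/1927) = -123/908 - 9174841/1927 = -8330992649/1749716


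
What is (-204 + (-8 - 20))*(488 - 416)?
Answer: -16704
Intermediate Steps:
(-204 + (-8 - 20))*(488 - 416) = (-204 - 28)*72 = -232*72 = -16704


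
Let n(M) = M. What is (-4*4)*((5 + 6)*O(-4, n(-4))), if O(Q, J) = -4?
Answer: 704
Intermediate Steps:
(-4*4)*((5 + 6)*O(-4, n(-4))) = (-4*4)*((5 + 6)*(-4)) = -176*(-4) = -16*(-44) = 704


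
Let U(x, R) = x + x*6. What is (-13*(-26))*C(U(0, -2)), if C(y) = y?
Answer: 0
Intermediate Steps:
U(x, R) = 7*x (U(x, R) = x + 6*x = 7*x)
(-13*(-26))*C(U(0, -2)) = (-13*(-26))*(7*0) = 338*0 = 0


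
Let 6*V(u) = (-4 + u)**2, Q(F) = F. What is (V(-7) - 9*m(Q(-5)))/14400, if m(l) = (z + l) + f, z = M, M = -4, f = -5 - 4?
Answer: 1093/86400 ≈ 0.012650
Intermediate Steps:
f = -9
z = -4
V(u) = (-4 + u)**2/6
m(l) = -13 + l (m(l) = (-4 + l) - 9 = -13 + l)
(V(-7) - 9*m(Q(-5)))/14400 = ((-4 - 7)**2/6 - 9*(-13 - 5))/14400 = ((1/6)*(-11)**2 - 9*(-18))*(1/14400) = ((1/6)*121 + 162)*(1/14400) = (121/6 + 162)*(1/14400) = (1093/6)*(1/14400) = 1093/86400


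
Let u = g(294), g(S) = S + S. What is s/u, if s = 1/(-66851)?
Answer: -1/39308388 ≈ -2.5440e-8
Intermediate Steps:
g(S) = 2*S
u = 588 (u = 2*294 = 588)
s = -1/66851 ≈ -1.4959e-5
s/u = -1/66851/588 = -1/66851*1/588 = -1/39308388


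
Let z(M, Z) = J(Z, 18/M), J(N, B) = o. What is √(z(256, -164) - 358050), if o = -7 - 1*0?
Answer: I*√358057 ≈ 598.38*I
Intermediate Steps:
o = -7 (o = -7 + 0 = -7)
J(N, B) = -7
z(M, Z) = -7
√(z(256, -164) - 358050) = √(-7 - 358050) = √(-358057) = I*√358057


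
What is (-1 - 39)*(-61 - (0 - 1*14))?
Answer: 1880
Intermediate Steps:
(-1 - 39)*(-61 - (0 - 1*14)) = -40*(-61 - (0 - 14)) = -40*(-61 - 1*(-14)) = -40*(-61 + 14) = -40*(-47) = 1880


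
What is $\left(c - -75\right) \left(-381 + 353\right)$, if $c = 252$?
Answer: $-9156$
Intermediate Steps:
$\left(c - -75\right) \left(-381 + 353\right) = \left(252 - -75\right) \left(-381 + 353\right) = \left(252 + 75\right) \left(-28\right) = 327 \left(-28\right) = -9156$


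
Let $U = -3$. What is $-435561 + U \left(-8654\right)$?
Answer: $-409599$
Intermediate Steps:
$-435561 + U \left(-8654\right) = -435561 - -25962 = -435561 + 25962 = -409599$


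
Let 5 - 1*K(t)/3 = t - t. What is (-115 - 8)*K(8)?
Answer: -1845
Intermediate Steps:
K(t) = 15 (K(t) = 15 - 3*(t - t) = 15 - 3*0 = 15 + 0 = 15)
(-115 - 8)*K(8) = (-115 - 8)*15 = -123*15 = -1845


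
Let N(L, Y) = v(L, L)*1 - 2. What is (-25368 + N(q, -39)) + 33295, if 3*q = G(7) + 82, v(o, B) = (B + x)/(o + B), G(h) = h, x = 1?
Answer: 705371/89 ≈ 7925.5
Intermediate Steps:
v(o, B) = (1 + B)/(B + o) (v(o, B) = (B + 1)/(o + B) = (1 + B)/(B + o))
q = 89/3 (q = (7 + 82)/3 = (⅓)*89 = 89/3 ≈ 29.667)
N(L, Y) = -2 + (1 + L)/(2*L) (N(L, Y) = ((1 + L)/(L + L))*1 - 2 = ((1 + L)/((2*L)))*1 - 2 = ((1/(2*L))*(1 + L))*1 - 2 = ((1 + L)/(2*L))*1 - 2 = (1 + L)/(2*L) - 2 = -2 + (1 + L)/(2*L))
(-25368 + N(q, -39)) + 33295 = (-25368 + (1 - 3*89/3)/(2*(89/3))) + 33295 = (-25368 + (½)*(3/89)*(1 - 89)) + 33295 = (-25368 + (½)*(3/89)*(-88)) + 33295 = (-25368 - 132/89) + 33295 = -2257884/89 + 33295 = 705371/89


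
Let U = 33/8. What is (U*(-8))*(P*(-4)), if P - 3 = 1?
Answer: 528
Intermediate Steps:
P = 4 (P = 3 + 1 = 4)
U = 33/8 (U = 33*(1/8) = 33/8 ≈ 4.1250)
(U*(-8))*(P*(-4)) = ((33/8)*(-8))*(4*(-4)) = -33*(-16) = 528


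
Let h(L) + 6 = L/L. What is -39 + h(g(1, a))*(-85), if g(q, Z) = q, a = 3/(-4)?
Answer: 386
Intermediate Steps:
a = -¾ (a = 3*(-¼) = -¾ ≈ -0.75000)
h(L) = -5 (h(L) = -6 + L/L = -6 + 1 = -5)
-39 + h(g(1, a))*(-85) = -39 - 5*(-85) = -39 + 425 = 386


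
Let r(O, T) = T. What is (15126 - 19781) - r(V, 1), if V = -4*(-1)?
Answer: -4656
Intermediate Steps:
V = 4
(15126 - 19781) - r(V, 1) = (15126 - 19781) - 1*1 = -4655 - 1 = -4656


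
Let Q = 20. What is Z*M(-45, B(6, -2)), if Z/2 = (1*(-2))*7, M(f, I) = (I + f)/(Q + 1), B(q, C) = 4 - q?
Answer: 188/3 ≈ 62.667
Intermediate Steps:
M(f, I) = I/21 + f/21 (M(f, I) = (I + f)/(20 + 1) = (I + f)/21 = (I + f)*(1/21) = I/21 + f/21)
Z = -28 (Z = 2*((1*(-2))*7) = 2*(-2*7) = 2*(-14) = -28)
Z*M(-45, B(6, -2)) = -28*((4 - 1*6)/21 + (1/21)*(-45)) = -28*((4 - 6)/21 - 15/7) = -28*((1/21)*(-2) - 15/7) = -28*(-2/21 - 15/7) = -28*(-47/21) = 188/3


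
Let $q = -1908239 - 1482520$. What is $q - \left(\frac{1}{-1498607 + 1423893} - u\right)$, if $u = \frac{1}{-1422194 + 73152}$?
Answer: $- \frac{85440619922988141}{25198080997} \approx -3.3908 \cdot 10^{6}$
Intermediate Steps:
$q = -3390759$ ($q = -1908239 - 1482520 = -3390759$)
$u = - \frac{1}{1349042}$ ($u = \frac{1}{-1349042} = - \frac{1}{1349042} \approx -7.4127 \cdot 10^{-7}$)
$q - \left(\frac{1}{-1498607 + 1423893} - u\right) = -3390759 - \left(\frac{1}{-1498607 + 1423893} - - \frac{1}{1349042}\right) = -3390759 - \left(\frac{1}{-74714} + \frac{1}{1349042}\right) = -3390759 - \left(- \frac{1}{74714} + \frac{1}{1349042}\right) = -3390759 - - \frac{318582}{25198080997} = -3390759 + \frac{318582}{25198080997} = - \frac{85440619922988141}{25198080997}$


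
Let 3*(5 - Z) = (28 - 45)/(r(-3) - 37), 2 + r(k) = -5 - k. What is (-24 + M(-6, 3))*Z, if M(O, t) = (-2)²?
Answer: -11960/123 ≈ -97.236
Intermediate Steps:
r(k) = -7 - k (r(k) = -2 + (-5 - k) = -7 - k)
M(O, t) = 4
Z = 598/123 (Z = 5 - (28 - 45)/(3*((-7 - 1*(-3)) - 37)) = 5 - (-17)/(3*((-7 + 3) - 37)) = 5 - (-17)/(3*(-4 - 37)) = 5 - (-17)/(3*(-41)) = 5 - (-17)*(-1)/(3*41) = 5 - ⅓*17/41 = 5 - 17/123 = 598/123 ≈ 4.8618)
(-24 + M(-6, 3))*Z = (-24 + 4)*(598/123) = -20*598/123 = -11960/123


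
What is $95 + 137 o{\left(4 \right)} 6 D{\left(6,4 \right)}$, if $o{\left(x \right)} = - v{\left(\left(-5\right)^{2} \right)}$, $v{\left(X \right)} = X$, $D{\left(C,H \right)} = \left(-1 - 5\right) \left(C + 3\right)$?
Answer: $1109795$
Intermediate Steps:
$D{\left(C,H \right)} = -18 - 6 C$ ($D{\left(C,H \right)} = - 6 \left(3 + C\right) = -18 - 6 C$)
$o{\left(x \right)} = -25$ ($o{\left(x \right)} = - \left(-5\right)^{2} = \left(-1\right) 25 = -25$)
$95 + 137 o{\left(4 \right)} 6 D{\left(6,4 \right)} = 95 + 137 \left(-25\right) 6 \left(-18 - 36\right) = 95 + 137 \left(- 150 \left(-18 - 36\right)\right) = 95 + 137 \left(\left(-150\right) \left(-54\right)\right) = 95 + 137 \cdot 8100 = 95 + 1109700 = 1109795$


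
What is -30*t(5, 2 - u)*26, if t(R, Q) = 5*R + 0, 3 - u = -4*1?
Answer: -19500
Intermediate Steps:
u = 7 (u = 3 - (-4) = 3 - 1*(-4) = 3 + 4 = 7)
t(R, Q) = 5*R
-30*t(5, 2 - u)*26 = -150*5*26 = -30*25*26 = -750*26 = -19500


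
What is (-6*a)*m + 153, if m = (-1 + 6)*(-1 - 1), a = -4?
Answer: -87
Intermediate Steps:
m = -10 (m = 5*(-2) = -10)
(-6*a)*m + 153 = -6*(-4)*(-10) + 153 = 24*(-10) + 153 = -240 + 153 = -87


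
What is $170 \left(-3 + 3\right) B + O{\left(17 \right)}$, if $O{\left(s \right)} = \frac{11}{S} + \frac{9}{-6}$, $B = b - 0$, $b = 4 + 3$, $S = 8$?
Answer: $- \frac{1}{8} \approx -0.125$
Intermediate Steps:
$b = 7$
$B = 7$ ($B = 7 - 0 = 7 + 0 = 7$)
$O{\left(s \right)} = - \frac{1}{8}$ ($O{\left(s \right)} = \frac{11}{8} + \frac{9}{-6} = 11 \cdot \frac{1}{8} + 9 \left(- \frac{1}{6}\right) = \frac{11}{8} - \frac{3}{2} = - \frac{1}{8}$)
$170 \left(-3 + 3\right) B + O{\left(17 \right)} = 170 \left(-3 + 3\right) 7 - \frac{1}{8} = 170 \cdot 0 \cdot 7 - \frac{1}{8} = 170 \cdot 0 - \frac{1}{8} = 0 - \frac{1}{8} = - \frac{1}{8}$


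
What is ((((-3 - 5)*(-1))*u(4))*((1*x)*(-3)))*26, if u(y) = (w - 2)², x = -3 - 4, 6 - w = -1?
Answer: 109200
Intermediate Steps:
w = 7 (w = 6 - 1*(-1) = 6 + 1 = 7)
x = -7
u(y) = 25 (u(y) = (7 - 2)² = 5² = 25)
((((-3 - 5)*(-1))*u(4))*((1*x)*(-3)))*26 = ((((-3 - 5)*(-1))*25)*((1*(-7))*(-3)))*26 = ((-8*(-1)*25)*(-7*(-3)))*26 = ((8*25)*21)*26 = (200*21)*26 = 4200*26 = 109200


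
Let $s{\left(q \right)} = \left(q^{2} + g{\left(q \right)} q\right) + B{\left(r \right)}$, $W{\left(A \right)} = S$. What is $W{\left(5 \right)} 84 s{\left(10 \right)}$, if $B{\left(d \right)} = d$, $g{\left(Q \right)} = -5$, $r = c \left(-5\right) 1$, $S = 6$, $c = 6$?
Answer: $10080$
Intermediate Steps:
$r = -30$ ($r = 6 \left(-5\right) 1 = \left(-30\right) 1 = -30$)
$W{\left(A \right)} = 6$
$s{\left(q \right)} = -30 + q^{2} - 5 q$ ($s{\left(q \right)} = \left(q^{2} - 5 q\right) - 30 = -30 + q^{2} - 5 q$)
$W{\left(5 \right)} 84 s{\left(10 \right)} = 6 \cdot 84 \left(-30 + 10^{2} - 50\right) = 504 \left(-30 + 100 - 50\right) = 504 \cdot 20 = 10080$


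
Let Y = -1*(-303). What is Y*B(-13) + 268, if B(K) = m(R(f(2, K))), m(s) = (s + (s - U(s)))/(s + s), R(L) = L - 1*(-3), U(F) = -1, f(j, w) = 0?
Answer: 1243/2 ≈ 621.50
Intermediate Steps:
R(L) = 3 + L (R(L) = L + 3 = 3 + L)
Y = 303
m(s) = (1 + 2*s)/(2*s) (m(s) = (s + (s - 1*(-1)))/(s + s) = (s + (s + 1))/((2*s)) = (s + (1 + s))*(1/(2*s)) = (1 + 2*s)*(1/(2*s)) = (1 + 2*s)/(2*s))
B(K) = 7/6 (B(K) = (1/2 + (3 + 0))/(3 + 0) = (1/2 + 3)/3 = (1/3)*(7/2) = 7/6)
Y*B(-13) + 268 = 303*(7/6) + 268 = 707/2 + 268 = 1243/2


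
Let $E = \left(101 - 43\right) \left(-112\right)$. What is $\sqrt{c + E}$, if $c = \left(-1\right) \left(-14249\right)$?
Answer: $\sqrt{7753} \approx 88.051$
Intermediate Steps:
$c = 14249$
$E = -6496$ ($E = 58 \left(-112\right) = -6496$)
$\sqrt{c + E} = \sqrt{14249 - 6496} = \sqrt{7753}$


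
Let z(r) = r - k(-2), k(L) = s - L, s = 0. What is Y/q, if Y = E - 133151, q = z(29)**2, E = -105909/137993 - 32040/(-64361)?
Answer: -1182565355510852/6474516887817 ≈ -182.65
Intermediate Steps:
k(L) = -L (k(L) = 0 - L = -L)
z(r) = -2 + r (z(r) = r - (-1)*(-2) = r - 1*2 = r - 2 = -2 + r)
E = -2395113429/8881367473 (E = -105909*1/137993 - 32040*(-1/64361) = -105909/137993 + 32040/64361 = -2395113429/8881367473 ≈ -0.26968)
q = 729 (q = (-2 + 29)**2 = 27**2 = 729)
Y = -1182565355510852/8881367473 (Y = -2395113429/8881367473 - 133151 = -1182565355510852/8881367473 ≈ -1.3315e+5)
Y/q = -1182565355510852/8881367473/729 = -1182565355510852/8881367473*1/729 = -1182565355510852/6474516887817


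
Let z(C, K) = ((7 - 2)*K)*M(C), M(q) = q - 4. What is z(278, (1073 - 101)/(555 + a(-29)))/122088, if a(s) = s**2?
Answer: 55485/7101452 ≈ 0.0078132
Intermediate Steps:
M(q) = -4 + q
z(C, K) = 5*K*(-4 + C) (z(C, K) = ((7 - 2)*K)*(-4 + C) = (5*K)*(-4 + C) = 5*K*(-4 + C))
z(278, (1073 - 101)/(555 + a(-29)))/122088 = (5*((1073 - 101)/(555 + (-29)**2))*(-4 + 278))/122088 = (5*(972/(555 + 841))*274)*(1/122088) = (5*(972/1396)*274)*(1/122088) = (5*(972*(1/1396))*274)*(1/122088) = (5*(243/349)*274)*(1/122088) = (332910/349)*(1/122088) = 55485/7101452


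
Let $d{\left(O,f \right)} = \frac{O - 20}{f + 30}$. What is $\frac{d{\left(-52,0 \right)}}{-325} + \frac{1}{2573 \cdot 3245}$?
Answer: $\frac{20038849}{2713550125} \approx 0.0073847$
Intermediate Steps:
$d{\left(O,f \right)} = \frac{-20 + O}{30 + f}$
$\frac{d{\left(-52,0 \right)}}{-325} + \frac{1}{2573 \cdot 3245} = \frac{\frac{1}{30 + 0} \left(-20 - 52\right)}{-325} + \frac{1}{2573 \cdot 3245} = \frac{1}{30} \left(-72\right) \left(- \frac{1}{325}\right) + \frac{1}{2573} \cdot \frac{1}{3245} = \frac{1}{30} \left(-72\right) \left(- \frac{1}{325}\right) + \frac{1}{8349385} = \left(- \frac{12}{5}\right) \left(- \frac{1}{325}\right) + \frac{1}{8349385} = \frac{12}{1625} + \frac{1}{8349385} = \frac{20038849}{2713550125}$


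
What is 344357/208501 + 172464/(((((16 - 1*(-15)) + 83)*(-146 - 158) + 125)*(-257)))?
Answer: 3091943749183/1850335243967 ≈ 1.6710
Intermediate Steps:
344357/208501 + 172464/(((((16 - 1*(-15)) + 83)*(-146 - 158) + 125)*(-257))) = 344357*(1/208501) + 172464/(((((16 + 15) + 83)*(-304) + 125)*(-257))) = 344357/208501 + 172464/((((31 + 83)*(-304) + 125)*(-257))) = 344357/208501 + 172464/(((114*(-304) + 125)*(-257))) = 344357/208501 + 172464/(((-34656 + 125)*(-257))) = 344357/208501 + 172464/((-34531*(-257))) = 344357/208501 + 172464/8874467 = 3091943749183/1850335243967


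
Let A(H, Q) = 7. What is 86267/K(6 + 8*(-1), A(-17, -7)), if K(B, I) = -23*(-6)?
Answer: 86267/138 ≈ 625.12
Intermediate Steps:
K(B, I) = 138
86267/K(6 + 8*(-1), A(-17, -7)) = 86267/138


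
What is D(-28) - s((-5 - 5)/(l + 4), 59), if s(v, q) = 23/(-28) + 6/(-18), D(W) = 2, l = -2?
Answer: 265/84 ≈ 3.1548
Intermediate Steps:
s(v, q) = -97/84 (s(v, q) = 23*(-1/28) + 6*(-1/18) = -23/28 - ⅓ = -97/84)
D(-28) - s((-5 - 5)/(l + 4), 59) = 2 - 1*(-97/84) = 2 + 97/84 = 265/84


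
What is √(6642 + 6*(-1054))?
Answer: √318 ≈ 17.833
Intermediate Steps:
√(6642 + 6*(-1054)) = √(6642 - 6324) = √318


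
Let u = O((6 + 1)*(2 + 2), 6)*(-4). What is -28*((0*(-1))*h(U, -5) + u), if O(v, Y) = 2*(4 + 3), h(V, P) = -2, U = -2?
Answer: 1568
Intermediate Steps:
O(v, Y) = 14 (O(v, Y) = 2*7 = 14)
u = -56 (u = 14*(-4) = -56)
-28*((0*(-1))*h(U, -5) + u) = -28*((0*(-1))*(-2) - 56) = -28*(0*(-2) - 56) = -28*(0 - 56) = -28*(-56) = 1568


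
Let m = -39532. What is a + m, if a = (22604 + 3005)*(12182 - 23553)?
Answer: -291239471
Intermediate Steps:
a = -291199939 (a = 25609*(-11371) = -291199939)
a + m = -291199939 - 39532 = -291239471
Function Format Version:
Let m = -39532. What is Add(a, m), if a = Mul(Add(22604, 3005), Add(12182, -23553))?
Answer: -291239471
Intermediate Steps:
a = -291199939 (a = Mul(25609, -11371) = -291199939)
Add(a, m) = Add(-291199939, -39532) = -291239471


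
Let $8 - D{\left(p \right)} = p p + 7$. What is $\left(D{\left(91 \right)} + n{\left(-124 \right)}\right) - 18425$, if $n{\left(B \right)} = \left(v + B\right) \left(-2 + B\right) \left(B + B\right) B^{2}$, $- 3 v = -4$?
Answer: $-58937587793$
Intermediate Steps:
$v = \frac{4}{3}$ ($v = \left(- \frac{1}{3}\right) \left(-4\right) = \frac{4}{3} \approx 1.3333$)
$D{\left(p \right)} = 1 - p^{2}$ ($D{\left(p \right)} = 8 - \left(p p + 7\right) = 8 - \left(p^{2} + 7\right) = 8 - \left(7 + p^{2}\right) = 1 - p^{2}$)
$n{\left(B \right)} = 2 B^{3} \left(-2 + B\right) \left(\frac{4}{3} + B\right)$ ($n{\left(B \right)} = \left(\frac{4}{3} + B\right) \left(-2 + B\right) \left(B + B\right) B^{2} = \left(-2 + B\right) \left(\frac{4}{3} + B\right) 2 B B^{2} = 2 B \left(-2 + B\right) \left(\frac{4}{3} + B\right) B^{2} = 2 B^{3} \left(-2 + B\right) \left(\frac{4}{3} + B\right)$)
$\left(D{\left(91 \right)} + n{\left(-124 \right)}\right) - 18425 = \left(\left(1 - 91^{2}\right) + \frac{2 \left(-124\right)^{3} \left(-8 - -248 + 3 \left(-124\right)^{2}\right)}{3}\right) - 18425 = \left(\left(1 - 8281\right) + \frac{2}{3} \left(-1906624\right) \left(-8 + 248 + 3 \cdot 15376\right)\right) - 18425 = \left(\left(1 - 8281\right) + \frac{2}{3} \left(-1906624\right) \left(-8 + 248 + 46128\right)\right) - 18425 = \left(-8280 + \frac{2}{3} \left(-1906624\right) 46368\right) - 18425 = \left(-8280 - 58937561088\right) - 18425 = -58937569368 - 18425 = -58937587793$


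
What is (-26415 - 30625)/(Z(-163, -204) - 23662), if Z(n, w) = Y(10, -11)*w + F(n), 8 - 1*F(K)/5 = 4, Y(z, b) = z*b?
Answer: 28520/601 ≈ 47.454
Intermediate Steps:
Y(z, b) = b*z
F(K) = 20 (F(K) = 40 - 5*4 = 40 - 20 = 20)
Z(n, w) = 20 - 110*w (Z(n, w) = (-11*10)*w + 20 = -110*w + 20 = 20 - 110*w)
(-26415 - 30625)/(Z(-163, -204) - 23662) = (-26415 - 30625)/((20 - 110*(-204)) - 23662) = -57040/((20 + 22440) - 23662) = -57040/(22460 - 23662) = -57040/(-1202) = -57040*(-1/1202) = 28520/601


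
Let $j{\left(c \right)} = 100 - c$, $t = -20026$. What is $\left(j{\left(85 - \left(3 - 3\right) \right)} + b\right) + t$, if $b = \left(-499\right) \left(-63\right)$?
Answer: $11426$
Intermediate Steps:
$b = 31437$
$\left(j{\left(85 - \left(3 - 3\right) \right)} + b\right) + t = \left(\left(100 - \left(85 - \left(3 - 3\right)\right)\right) + 31437\right) - 20026 = \left(\left(100 - \left(85 - 0\right)\right) + 31437\right) - 20026 = \left(\left(100 - \left(85 + 0\right)\right) + 31437\right) - 20026 = \left(\left(100 - 85\right) + 31437\right) - 20026 = \left(15 + 31437\right) - 20026 = 31452 - 20026 = 11426$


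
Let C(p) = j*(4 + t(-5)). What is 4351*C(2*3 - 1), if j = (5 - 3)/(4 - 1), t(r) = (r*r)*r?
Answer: -1052942/3 ≈ -3.5098e+5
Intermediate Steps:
t(r) = r³ (t(r) = r²*r = r³)
j = ⅔ (j = 2/3 = 2*(⅓) = ⅔ ≈ 0.66667)
C(p) = -242/3 (C(p) = 2*(4 + (-5)³)/3 = 2*(4 - 125)/3 = (⅔)*(-121) = -242/3)
4351*C(2*3 - 1) = 4351*(-242/3) = -1052942/3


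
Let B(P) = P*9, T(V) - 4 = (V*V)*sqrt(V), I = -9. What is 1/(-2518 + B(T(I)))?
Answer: -2482/10943293 - 2187*I/10943293 ≈ -0.00022681 - 0.00019985*I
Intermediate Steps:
T(V) = 4 + V**(5/2) (T(V) = 4 + (V*V)*sqrt(V) = 4 + V**2*sqrt(V) = 4 + V**(5/2))
B(P) = 9*P
1/(-2518 + B(T(I))) = 1/(-2518 + 9*(4 + (-9)**(5/2))) = 1/(-2518 + 9*(4 + 243*I)) = 1/(-2518 + (36 + 2187*I)) = 1/(-2482 + 2187*I) = (-2482 - 2187*I)/10943293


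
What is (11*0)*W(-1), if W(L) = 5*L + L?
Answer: 0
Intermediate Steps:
W(L) = 6*L
(11*0)*W(-1) = (11*0)*(6*(-1)) = 0*(-6) = 0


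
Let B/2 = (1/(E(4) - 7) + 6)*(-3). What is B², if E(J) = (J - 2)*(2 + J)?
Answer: 34596/25 ≈ 1383.8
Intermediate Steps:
E(J) = (-2 + J)*(2 + J)
B = -186/5 (B = 2*((1/((-4 + 4²) - 7) + 6)*(-3)) = 2*((1/((-4 + 16) - 7) + 6)*(-3)) = 2*((1/(12 - 7) + 6)*(-3)) = 2*((1/5 + 6)*(-3)) = 2*((⅕ + 6)*(-3)) = 2*((31/5)*(-3)) = 2*(-93/5) = -186/5 ≈ -37.200)
B² = (-186/5)² = 34596/25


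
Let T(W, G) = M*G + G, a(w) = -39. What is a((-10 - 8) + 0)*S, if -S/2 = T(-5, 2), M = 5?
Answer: 936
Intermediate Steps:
T(W, G) = 6*G (T(W, G) = 5*G + G = 6*G)
S = -24 (S = -12*2 = -2*12 = -24)
a((-10 - 8) + 0)*S = -39*(-24) = 936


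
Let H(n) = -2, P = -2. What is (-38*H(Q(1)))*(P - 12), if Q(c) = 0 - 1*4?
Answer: -1064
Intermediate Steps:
Q(c) = -4 (Q(c) = 0 - 4 = -4)
(-38*H(Q(1)))*(P - 12) = (-38*(-2))*(-2 - 12) = 76*(-14) = -1064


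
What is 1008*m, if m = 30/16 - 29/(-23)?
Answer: 72702/23 ≈ 3161.0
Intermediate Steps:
m = 577/184 (m = 30*(1/16) - 29*(-1/23) = 15/8 + 29/23 = 577/184 ≈ 3.1359)
1008*m = 1008*(577/184) = 72702/23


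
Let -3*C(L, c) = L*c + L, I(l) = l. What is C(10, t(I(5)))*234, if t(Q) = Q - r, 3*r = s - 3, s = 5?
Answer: -4160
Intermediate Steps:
r = 2/3 (r = (5 - 3)/3 = (1/3)*2 = 2/3 ≈ 0.66667)
t(Q) = -2/3 + Q (t(Q) = Q - 1*2/3 = Q - 2/3 = -2/3 + Q)
C(L, c) = -L/3 - L*c/3 (C(L, c) = -(L*c + L)/3 = -(L + L*c)/3 = -L/3 - L*c/3)
C(10, t(I(5)))*234 = -1/3*10*(1 + (-2/3 + 5))*234 = -1/3*10*(1 + 13/3)*234 = -1/3*10*16/3*234 = -160/9*234 = -4160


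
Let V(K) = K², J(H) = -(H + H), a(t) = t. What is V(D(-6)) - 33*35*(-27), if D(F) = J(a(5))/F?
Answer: 280690/9 ≈ 31188.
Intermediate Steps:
J(H) = -2*H
D(F) = -10/F (D(F) = (-2*5)/F = -10/F)
V(D(-6)) - 33*35*(-27) = (-10/(-6))² - 33*35*(-27) = (-10*(-⅙))² - 1155*(-27) = (5/3)² - 1*(-31185) = 25/9 + 31185 = 280690/9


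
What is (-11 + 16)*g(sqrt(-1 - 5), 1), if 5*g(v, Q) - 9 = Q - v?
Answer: 10 - I*sqrt(6) ≈ 10.0 - 2.4495*I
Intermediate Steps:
g(v, Q) = 9/5 - v/5 + Q/5 (g(v, Q) = 9/5 + (Q - v)/5 = 9/5 + (-v/5 + Q/5) = 9/5 - v/5 + Q/5)
(-11 + 16)*g(sqrt(-1 - 5), 1) = (-11 + 16)*(9/5 - sqrt(-1 - 5)/5 + (1/5)*1) = 5*(9/5 - I*sqrt(6)/5 + 1/5) = 5*(2 - I*sqrt(6)/5) = 10 - I*sqrt(6)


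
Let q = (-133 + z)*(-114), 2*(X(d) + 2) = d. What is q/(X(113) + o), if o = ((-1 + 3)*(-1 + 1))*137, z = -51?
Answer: 41952/109 ≈ 384.88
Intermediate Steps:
X(d) = -2 + d/2
q = 20976 (q = (-133 - 51)*(-114) = -184*(-114) = 20976)
o = 0 (o = (2*0)*137 = 0*137 = 0)
q/(X(113) + o) = 20976/((-2 + (1/2)*113) + 0) = 20976/((-2 + 113/2) + 0) = 20976/(109/2 + 0) = 20976/(109/2) = 20976*(2/109) = 41952/109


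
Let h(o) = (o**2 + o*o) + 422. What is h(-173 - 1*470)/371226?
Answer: 413660/185613 ≈ 2.2286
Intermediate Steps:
h(o) = 422 + 2*o**2 (h(o) = (o**2 + o**2) + 422 = 2*o**2 + 422 = 422 + 2*o**2)
h(-173 - 1*470)/371226 = (422 + 2*(-173 - 1*470)**2)/371226 = (422 + 2*(-173 - 470)**2)*(1/371226) = (422 + 2*(-643)**2)*(1/371226) = (422 + 2*413449)*(1/371226) = (422 + 826898)*(1/371226) = 827320*(1/371226) = 413660/185613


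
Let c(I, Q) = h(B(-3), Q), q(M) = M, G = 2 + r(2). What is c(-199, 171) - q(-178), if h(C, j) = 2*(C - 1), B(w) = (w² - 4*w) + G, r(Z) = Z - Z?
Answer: 222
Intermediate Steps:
r(Z) = 0
G = 2 (G = 2 + 0 = 2)
B(w) = 2 + w² - 4*w (B(w) = (w² - 4*w) + 2 = 2 + w² - 4*w)
h(C, j) = -2 + 2*C (h(C, j) = 2*(-1 + C) = -2 + 2*C)
c(I, Q) = 44 (c(I, Q) = -2 + 2*(2 + (-3)² - 4*(-3)) = -2 + 2*(2 + 9 + 12) = -2 + 2*23 = -2 + 46 = 44)
c(-199, 171) - q(-178) = 44 - 1*(-178) = 44 + 178 = 222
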